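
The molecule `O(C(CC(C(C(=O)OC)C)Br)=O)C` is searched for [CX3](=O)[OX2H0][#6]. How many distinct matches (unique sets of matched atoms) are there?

2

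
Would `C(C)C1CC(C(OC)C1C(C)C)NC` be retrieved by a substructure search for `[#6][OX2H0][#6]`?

Yes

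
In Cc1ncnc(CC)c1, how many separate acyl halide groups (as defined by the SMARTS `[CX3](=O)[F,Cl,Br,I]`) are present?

0

[CX3](=O)[F,Cl,Br,I] is the SMARTS for an acyl halide: a carbonyl carbon bonded to a halogen.
No fragment in the molecule satisfies every constraint, giving 0 matches.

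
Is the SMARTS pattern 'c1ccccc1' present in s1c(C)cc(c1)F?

The pattern c1ccccc1 describes six aromatic carbons in a ring — a benzene ring.
The closest candidate here is a methyl group (-CH3), but no six-membered all-carbon aromatic ring is present. No other fragment satisfies the full query, so there is no match.

No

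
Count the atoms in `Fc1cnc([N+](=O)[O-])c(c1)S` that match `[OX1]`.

2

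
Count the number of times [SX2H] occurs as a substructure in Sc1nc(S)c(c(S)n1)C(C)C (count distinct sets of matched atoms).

3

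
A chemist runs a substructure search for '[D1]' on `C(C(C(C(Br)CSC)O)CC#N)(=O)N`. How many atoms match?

6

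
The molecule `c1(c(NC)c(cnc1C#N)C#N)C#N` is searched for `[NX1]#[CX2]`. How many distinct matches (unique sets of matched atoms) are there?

[NX1]#[CX2] is the SMARTS for a nitrile: a nitrogen triple-bonded to a two-connected carbon.
The molecule carries 3 separate instances of a nitrile (-C#N) meeting every constraint; each maps to a distinct set of atoms, giving 3 matches.

3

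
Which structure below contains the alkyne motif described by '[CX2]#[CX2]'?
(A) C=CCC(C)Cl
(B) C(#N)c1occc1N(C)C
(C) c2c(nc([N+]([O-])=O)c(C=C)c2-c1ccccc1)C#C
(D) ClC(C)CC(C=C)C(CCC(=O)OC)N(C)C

C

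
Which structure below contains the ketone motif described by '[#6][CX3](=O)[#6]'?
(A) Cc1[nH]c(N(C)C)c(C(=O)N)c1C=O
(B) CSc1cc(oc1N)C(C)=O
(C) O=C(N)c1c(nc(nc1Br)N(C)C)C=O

B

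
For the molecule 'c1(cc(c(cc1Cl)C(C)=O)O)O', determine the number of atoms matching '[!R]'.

Check the 12 heavy atoms by environment: 6× c (aromatic, in 6-ring) → no; 2× C (acyclic) → match; 3× O (acyclic) → match; 1× Cl (acyclic) → match.
Summing the matching environments: 2 + 3 + 1 = 6 matching atoms.

6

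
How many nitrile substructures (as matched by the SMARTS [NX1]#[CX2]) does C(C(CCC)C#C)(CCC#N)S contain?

[NX1]#[CX2] is the SMARTS for a nitrile: a nitrogen triple-bonded to a two-connected carbon.
Exactly one fragment in the molecule meets all constraints, giving 1 match.

1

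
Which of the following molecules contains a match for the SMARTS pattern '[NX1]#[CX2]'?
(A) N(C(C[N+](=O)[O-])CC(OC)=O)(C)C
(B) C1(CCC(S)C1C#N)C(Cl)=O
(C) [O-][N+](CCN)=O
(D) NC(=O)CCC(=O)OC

B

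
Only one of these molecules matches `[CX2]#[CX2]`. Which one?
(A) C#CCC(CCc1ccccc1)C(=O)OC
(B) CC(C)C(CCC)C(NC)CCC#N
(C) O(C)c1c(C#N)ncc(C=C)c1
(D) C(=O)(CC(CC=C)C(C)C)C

[CX2]#[CX2] describes a carbon-carbon triple bond (an alkyne).
(A) contains an ethynyl group (-C#CH), which satisfies every atom and bond constraint.
(B) has a nitrile (-C#N) but the triple bond is C#N, not C#C.
(C) has a vinyl group (-CH=CH2) but the C=C is a double bond; both carbons are CX3, not CX2.
(D) has a vinyl group (-CH=CH2) but the C=C is a double bond; both carbons are CX3, not CX2.
So the answer is (A).

A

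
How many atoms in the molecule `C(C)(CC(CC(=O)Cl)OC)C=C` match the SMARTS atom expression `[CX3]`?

3

The query [CX3] means: C with X3: aliphatic carbon with exactly 3 total connections.
Check the 12 heavy atoms by environment: 6× C (X4) → no; 1× O (X2) → no; 3× C (X3) → match; 1× O (X1) → no; 1× Cl (X1) → no.
That gives 3 matching atoms.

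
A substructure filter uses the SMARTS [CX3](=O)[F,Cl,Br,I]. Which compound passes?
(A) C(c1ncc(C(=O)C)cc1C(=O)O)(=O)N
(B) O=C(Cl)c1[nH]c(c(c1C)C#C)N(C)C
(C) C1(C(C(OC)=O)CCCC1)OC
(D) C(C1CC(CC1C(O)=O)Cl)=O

B

[CX3](=O)[F,Cl,Br,I] describes a carbonyl carbon bonded to a halogen (an acyl halide).
(A) has a carboxylic acid group (-C(=O)OH) but the carbonyl is bonded to -OH, not to a halogen.
(B) contains an acyl chloride (-C(=O)Cl), which satisfies every atom and bond constraint.
(C) has a methyl-ester group (-C(=O)OCH3) but the carbonyl is bonded to -O-C, not to a halogen.
(D) has a chloro substituent but the Cl is not on a carbonyl carbon.
So the answer is (B).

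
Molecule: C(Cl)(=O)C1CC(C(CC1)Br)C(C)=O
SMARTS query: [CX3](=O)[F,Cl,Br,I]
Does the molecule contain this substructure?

The pattern [CX3](=O)[F,Cl,Br,I] describes a carbonyl carbon bonded to a halogen — an acyl halide.
The molecule carries an acyl chloride (-C(=O)Cl), whose atoms satisfy every constraint of the query, so the pattern matches.

Yes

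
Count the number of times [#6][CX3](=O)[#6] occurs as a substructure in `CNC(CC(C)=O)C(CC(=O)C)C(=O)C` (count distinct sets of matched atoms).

3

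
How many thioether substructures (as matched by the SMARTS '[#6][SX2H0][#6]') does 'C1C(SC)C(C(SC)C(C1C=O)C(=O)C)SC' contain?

3

[#6][SX2H0][#6] is the SMARTS for a thioether: an aliphatic sulfur bridging two carbons with no H on the sulfur.
The molecule carries 3 separate instances of a methylthio ether (-SCH3) meeting every constraint; each maps to a distinct set of atoms, giving 3 matches.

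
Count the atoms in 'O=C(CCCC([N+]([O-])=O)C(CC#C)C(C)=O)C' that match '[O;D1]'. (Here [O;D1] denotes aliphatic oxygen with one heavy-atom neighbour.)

The query [O;D1] means: aliphatic oxygen bonded to exactly one heavy atom.
Check the 17 heavy atoms by environment: 5× C (D2) → no; 4× C (D3) → no; 3× O (D1) → match; 3× C (D1) → no; 1× N (charge +1, D3) → no; 1× O (charge -1, D1) → match.
Summing the matching environments: 3 + 1 = 4 matching atoms.

4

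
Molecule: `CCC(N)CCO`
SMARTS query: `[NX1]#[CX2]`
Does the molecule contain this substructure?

No

The pattern [NX1]#[CX2] describes a nitrogen triple-bonded to a two-connected carbon — a nitrile.
The closest candidate here is a primary amino group (-NH2), but the nitrogen is NX3 (three connections), not NX1 triple-bonded. No other fragment satisfies the full query, so there is no match.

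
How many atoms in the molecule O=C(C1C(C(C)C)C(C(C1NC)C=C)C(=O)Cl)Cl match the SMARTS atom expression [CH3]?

3

The query [CH3] means: aliphatic carbon with exactly three hydrogens.
Check the 18 heavy atoms by environment: 7× C (H1) → no; 3× C (H3) → match; 2× C (H0) → no; 2× O (H0) → no; 2× Cl (H0) → no; 1× C (H2) → no; 1× N (H1) → no.
That gives 3 matching atoms.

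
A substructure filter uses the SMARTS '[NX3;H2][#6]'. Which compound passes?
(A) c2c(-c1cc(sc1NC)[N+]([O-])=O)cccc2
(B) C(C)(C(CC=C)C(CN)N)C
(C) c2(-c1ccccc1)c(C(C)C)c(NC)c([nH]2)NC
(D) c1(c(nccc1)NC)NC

B

[NX3;H2][#6] describes a trivalent nitrogen with two H attached to carbon (a primary amine).
(A) has a nitro group (-[N+](=O)[O-]) but the nitrogen is [N+] with no H, not NX3H2.
(B) contains a primary amino group (-NH2), which satisfies every atom and bond constraint.
(C) has an N-methylamino group (-NHCH3) but the nitrogen bears two carbons and only one H (H1), not H2.
(D) has an N-methylamino group (-NHCH3) but the nitrogen bears two carbons and only one H (H1), not H2.
So the answer is (B).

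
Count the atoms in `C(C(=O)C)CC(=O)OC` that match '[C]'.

Check the 9 heavy atoms by environment: 6× C → match; 3× O → no.
That gives 6 matching atoms.

6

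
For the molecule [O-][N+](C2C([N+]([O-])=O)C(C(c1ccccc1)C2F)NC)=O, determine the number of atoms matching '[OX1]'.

4

The query [OX1] means: aliphatic oxygen with one total connection — typically a carbonyl =O or an oxide.
Check the 20 heavy atoms by environment: 6× C (X4) → no; 1× F (X1) → no; 6× c (aromatic, X3) → no; 2× N (charge +1, X3) → no; 2× O (charge -1, X1) → match; 2× O (X1) → match; 1× N (X3) → no.
Summing the matching environments: 2 + 2 = 4 matching atoms.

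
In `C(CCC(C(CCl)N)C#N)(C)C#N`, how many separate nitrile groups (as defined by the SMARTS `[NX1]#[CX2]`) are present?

2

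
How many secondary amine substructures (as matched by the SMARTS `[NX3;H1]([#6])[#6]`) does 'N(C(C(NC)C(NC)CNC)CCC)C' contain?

4

[NX3;H1]([#6])[#6] is the SMARTS for a secondary amine: a trivalent nitrogen with one H, bonded to two carbons.
The molecule carries 4 separate instances of an N-methylamino group (-NHCH3) meeting every constraint; each maps to a distinct set of atoms, giving 4 matches.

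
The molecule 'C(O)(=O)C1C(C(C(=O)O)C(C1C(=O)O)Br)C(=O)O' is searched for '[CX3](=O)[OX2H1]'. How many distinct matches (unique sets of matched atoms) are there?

4

[CX3](=O)[OX2H1] is the SMARTS for a carboxylic acid: an sp2 carbon double-bonded to O and single-bonded to an -OH oxygen.
The molecule carries 4 separate instances of a carboxylic acid group (-C(=O)OH) meeting every constraint; each maps to a distinct set of atoms, giving 4 matches.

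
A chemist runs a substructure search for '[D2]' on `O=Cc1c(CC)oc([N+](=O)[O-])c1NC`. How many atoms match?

The query [D2] means: atom with exactly two heavy-atom neighbours.
Check the 14 heavy atoms by environment: 1× o (aromatic, D2) → match; 4× c (aromatic, D3) → no; 2× C (D2) → match; 2× C (D1) → no; 1× N (D2) → match; 1× N (charge +1, D3) → no; 1× O (charge -1, D1) → no; 2× O (D1) → no.
Summing the matching environments: 1 + 2 + 1 = 4 matching atoms.

4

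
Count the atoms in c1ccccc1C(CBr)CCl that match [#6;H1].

6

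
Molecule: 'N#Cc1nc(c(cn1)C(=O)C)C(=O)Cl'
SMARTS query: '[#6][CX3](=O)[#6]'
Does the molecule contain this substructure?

Yes

The pattern [#6][CX3](=O)[#6] describes a carbonyl carbon (no H) flanked by two carbons — a ketone.
The molecule carries an acetyl/ketone group (-C(=O)CH3), whose atoms satisfy every constraint of the query, so the pattern matches.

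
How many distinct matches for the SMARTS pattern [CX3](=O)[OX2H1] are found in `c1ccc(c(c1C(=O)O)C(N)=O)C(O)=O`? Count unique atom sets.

2

[CX3](=O)[OX2H1] is the SMARTS for a carboxylic acid: an sp2 carbon double-bonded to O and single-bonded to an -OH oxygen.
The molecule carries 2 separate instances of a carboxylic acid group (-C(=O)OH) meeting every constraint; each maps to a distinct set of atoms, giving 2 matches.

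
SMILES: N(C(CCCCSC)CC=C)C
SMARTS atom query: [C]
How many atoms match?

The query [C] means: uppercase C matches aliphatic (non-aromatic) carbon only.
Check the 12 heavy atoms by environment: 10× C → match; 1× N → no; 1× S → no.
That gives 10 matching atoms.

10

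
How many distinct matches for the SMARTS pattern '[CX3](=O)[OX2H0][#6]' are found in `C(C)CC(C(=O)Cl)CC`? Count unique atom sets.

0

[CX3](=O)[OX2H0][#6] is the SMARTS for an ester: a carbonyl carbon bonded to an oxygen that is itself bonded to carbon (no H on that O).
No fragment in the molecule satisfies every constraint, giving 0 matches.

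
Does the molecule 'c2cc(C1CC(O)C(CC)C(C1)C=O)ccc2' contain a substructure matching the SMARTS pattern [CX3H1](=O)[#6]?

Yes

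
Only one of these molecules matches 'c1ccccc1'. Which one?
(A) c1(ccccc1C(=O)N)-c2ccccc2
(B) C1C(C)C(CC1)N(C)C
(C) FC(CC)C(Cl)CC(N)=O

A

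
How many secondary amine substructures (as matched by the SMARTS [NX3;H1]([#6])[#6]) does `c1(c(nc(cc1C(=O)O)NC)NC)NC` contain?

[NX3;H1]([#6])[#6] is the SMARTS for a secondary amine: a trivalent nitrogen with one H, bonded to two carbons.
The molecule carries 3 separate instances of an N-methylamino group (-NHCH3) meeting every constraint; each maps to a distinct set of atoms, giving 3 matches.

3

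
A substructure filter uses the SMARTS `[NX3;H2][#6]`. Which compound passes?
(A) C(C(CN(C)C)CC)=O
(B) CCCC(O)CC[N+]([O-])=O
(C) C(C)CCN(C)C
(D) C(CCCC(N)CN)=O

D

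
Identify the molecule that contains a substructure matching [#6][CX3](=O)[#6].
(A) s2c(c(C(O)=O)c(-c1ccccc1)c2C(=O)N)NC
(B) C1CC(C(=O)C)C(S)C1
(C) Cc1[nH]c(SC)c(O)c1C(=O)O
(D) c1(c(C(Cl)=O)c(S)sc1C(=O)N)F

B

[#6][CX3](=O)[#6] describes a carbonyl carbon (no H) flanked by two carbons (a ketone).
(A) has a carboxylic acid group (-C(=O)OH) but one neighbour of the carbonyl carbon is O, not C.
(B) contains an acetyl/ketone group (-C(=O)CH3), which satisfies every atom and bond constraint.
(C) has a carboxylic acid group (-C(=O)OH) but one neighbour of the carbonyl carbon is O, not C.
(D) has a primary amide (-C(=O)NH2) but one neighbour of the carbonyl carbon is N, not C.
So the answer is (B).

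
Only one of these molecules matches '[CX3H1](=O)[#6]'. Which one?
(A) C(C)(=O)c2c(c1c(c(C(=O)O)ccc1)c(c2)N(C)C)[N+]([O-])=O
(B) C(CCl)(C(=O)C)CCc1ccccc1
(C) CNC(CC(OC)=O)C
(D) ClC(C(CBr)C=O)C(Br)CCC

D

[CX3H1](=O)[#6] describes an sp2 carbon with one H, double-bonded to O and single-bonded to carbon (an aldehyde).
(A) has an acetyl/ketone group (-C(=O)CH3) but the carbonyl carbon has H0 (two carbon neighbours), not H1.
(B) has an acetyl/ketone group (-C(=O)CH3) but the carbonyl carbon has H0 (two carbon neighbours), not H1.
(C) has a methyl-ester group (-C(=O)OCH3) but the carbonyl carbon has H0, not H1.
(D) contains an aldehyde (-CHO), which satisfies every atom and bond constraint.
So the answer is (D).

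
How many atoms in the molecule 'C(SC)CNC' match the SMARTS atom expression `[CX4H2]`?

The query [CX4H2] means: sp3 carbon (X4) with exactly two hydrogens.
Check the 6 heavy atoms by environment: 2× C (H2, X4) → match; 1× N (H1, X3) → no; 2× C (H3, X4) → no; 1× S (H0, X2) → no.
That gives 2 matching atoms.

2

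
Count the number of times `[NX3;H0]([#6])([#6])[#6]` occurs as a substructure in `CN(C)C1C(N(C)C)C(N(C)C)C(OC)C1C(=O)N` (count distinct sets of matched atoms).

3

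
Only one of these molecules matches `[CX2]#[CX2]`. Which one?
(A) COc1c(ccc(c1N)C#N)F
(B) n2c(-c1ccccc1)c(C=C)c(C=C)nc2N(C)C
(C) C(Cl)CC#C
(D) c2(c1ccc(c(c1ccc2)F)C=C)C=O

C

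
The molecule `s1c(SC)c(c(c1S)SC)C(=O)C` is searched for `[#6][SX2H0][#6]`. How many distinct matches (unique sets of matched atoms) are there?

[#6][SX2H0][#6] is the SMARTS for a thioether: an aliphatic sulfur bridging two carbons with no H on the sulfur.
The molecule carries 2 separate instances of a methylthio ether (-SCH3) meeting every constraint; each maps to a distinct set of atoms, giving 2 matches.

2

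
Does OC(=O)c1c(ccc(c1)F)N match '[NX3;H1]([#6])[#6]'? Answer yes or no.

No

The pattern [NX3;H1]([#6])[#6] describes a trivalent nitrogen with one H, bonded to two carbons — a secondary amine.
The closest candidate here is a primary amino group (-NH2), but the nitrogen has H2 and only one carbon neighbour. No other fragment satisfies the full query, so there is no match.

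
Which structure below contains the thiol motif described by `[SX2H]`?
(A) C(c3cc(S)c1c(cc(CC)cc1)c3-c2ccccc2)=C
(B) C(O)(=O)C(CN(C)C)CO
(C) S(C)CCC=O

A

[SX2H] describes an aliphatic sulfur with two connections, one being H (a thiol).
(A) contains a thiol (-SH), which satisfies every atom and bond constraint.
(B) has a hydroxyl group (-OH) but it is an -OH, not an -SH.
(C) has a methylthio ether (-SCH3) but the sulfur has H0 (bonded to two carbons), not H1.
So the answer is (A).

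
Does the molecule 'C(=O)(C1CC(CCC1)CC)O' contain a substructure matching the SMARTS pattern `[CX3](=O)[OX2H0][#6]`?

No

The pattern [CX3](=O)[OX2H0][#6] describes a carbonyl carbon bonded to an oxygen that is itself bonded to carbon (no H on that O) — an ester.
The closest candidate here is a carboxylic acid group (-C(=O)OH), but the singly-bonded O carries H (OX2H1, not H0). No other fragment satisfies the full query, so there is no match.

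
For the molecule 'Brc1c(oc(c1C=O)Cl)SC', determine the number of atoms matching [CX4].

1

Check the 11 heavy atoms by environment: 1× o (aromatic, X2) → no; 4× c (aromatic, X3) → no; 1× S (X2) → no; 1× C (X4) → match; 1× Cl (X1) → no; 1× C (X3) → no; 1× O (X1) → no; 1× Br (X1) → no.
That gives 1 matching atom.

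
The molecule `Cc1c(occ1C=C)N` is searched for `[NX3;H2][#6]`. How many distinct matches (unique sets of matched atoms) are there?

1

[NX3;H2][#6] is the SMARTS for a primary amine: a trivalent nitrogen with two H attached to carbon.
Exactly one fragment in the molecule meets all constraints, giving 1 match.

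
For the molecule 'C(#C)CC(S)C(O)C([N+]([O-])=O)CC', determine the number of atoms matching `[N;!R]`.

1

The query [N;!R] means: aliphatic nitrogen not in a ring.
Check the 13 heavy atoms by environment: 8× C (acyclic) → no; 1× S (acyclic) → no; 1× N (charge +1, acyclic) → match; 1× O (charge -1, acyclic) → no; 2× O (acyclic) → no.
That gives 1 matching atom.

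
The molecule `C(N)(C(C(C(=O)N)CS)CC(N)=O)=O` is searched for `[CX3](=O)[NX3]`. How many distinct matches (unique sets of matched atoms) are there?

[CX3](=O)[NX3] is the SMARTS for an amide: a carbonyl carbon bonded to a trivalent nitrogen.
The molecule carries 3 separate instances of a primary amide (-C(=O)NH2) meeting every constraint; each maps to a distinct set of atoms, giving 3 matches.

3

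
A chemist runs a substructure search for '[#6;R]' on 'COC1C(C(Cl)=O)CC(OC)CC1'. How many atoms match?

The query [#6;R] means: carbon that is part of a ring.
Check the 13 heavy atoms by environment: 6× C (in 6-ring) → match; 3× C (acyclic) → no; 3× O (acyclic) → no; 1× Cl (acyclic) → no.
That gives 6 matching atoms.

6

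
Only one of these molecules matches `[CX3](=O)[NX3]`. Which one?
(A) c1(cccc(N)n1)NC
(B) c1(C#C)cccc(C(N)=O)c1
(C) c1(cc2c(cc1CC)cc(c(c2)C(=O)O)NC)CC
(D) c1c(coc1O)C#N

[CX3](=O)[NX3] describes a carbonyl carbon bonded to a trivalent nitrogen (an amide).
(A) has a primary amino group (-NH2) but the -NH2 is not attached to a carbonyl carbon.
(B) contains a primary amide (-C(=O)NH2), which satisfies every atom and bond constraint.
(C) has a carboxylic acid group (-C(=O)OH) but the carbonyl is bonded to O, not to an NX3 nitrogen.
(D) has a nitrile (-C#N) but the nitrile N is NX1 (triple-bonded), not NX3.
So the answer is (B).

B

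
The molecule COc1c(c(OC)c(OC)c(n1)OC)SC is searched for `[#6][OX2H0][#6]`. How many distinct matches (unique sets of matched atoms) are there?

[#6][OX2H0][#6] is the SMARTS for an ether: an aliphatic oxygen bridging two carbons with no H on the oxygen.
The molecule carries 4 separate instances of a methoxy ether (-OCH3) meeting every constraint; each maps to a distinct set of atoms, giving 4 matches.

4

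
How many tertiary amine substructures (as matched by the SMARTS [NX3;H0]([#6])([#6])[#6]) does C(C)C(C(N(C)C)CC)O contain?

[NX3;H0]([#6])([#6])[#6] is the SMARTS for a tertiary amine: a trivalent nitrogen with no H, bonded to three carbons.
Exactly one fragment in the molecule meets all constraints, giving 1 match.

1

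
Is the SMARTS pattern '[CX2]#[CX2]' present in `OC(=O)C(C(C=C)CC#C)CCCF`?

Yes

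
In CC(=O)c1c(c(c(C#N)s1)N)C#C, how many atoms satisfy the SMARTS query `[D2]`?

Check the 13 heavy atoms by environment: 1× s (aromatic, D2) → match; 4× c (aromatic, D3) → no; 2× N (D1) → no; 1× C (D3) → no; 1× O (D1) → no; 2× C (D1) → no; 2× C (D2) → match.
Summing the matching environments: 1 + 2 = 3 matching atoms.

3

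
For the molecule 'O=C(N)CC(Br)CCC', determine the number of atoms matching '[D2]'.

3

The query [D2] means: atom with exactly two heavy-atom neighbours.
Check the 9 heavy atoms by environment: 3× C (D2) → match; 2× C (D3) → no; 1× Br (D1) → no; 1× C (D1) → no; 1× O (D1) → no; 1× N (D1) → no.
That gives 3 matching atoms.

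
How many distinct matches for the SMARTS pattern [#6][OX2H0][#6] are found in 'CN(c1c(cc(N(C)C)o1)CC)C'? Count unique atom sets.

[#6][OX2H0][#6] is the SMARTS for an ether: an aliphatic oxygen bridging two carbons with no H on the oxygen.
No fragment in the molecule satisfies every constraint, giving 0 matches.

0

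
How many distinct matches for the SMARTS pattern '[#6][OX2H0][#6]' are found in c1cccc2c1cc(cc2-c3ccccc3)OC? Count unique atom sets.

[#6][OX2H0][#6] is the SMARTS for an ether: an aliphatic oxygen bridging two carbons with no H on the oxygen.
Exactly one fragment in the molecule meets all constraints, giving 1 match.

1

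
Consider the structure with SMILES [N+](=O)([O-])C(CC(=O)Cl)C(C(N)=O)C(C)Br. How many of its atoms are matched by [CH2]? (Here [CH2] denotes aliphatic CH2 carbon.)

The query [CH2] means: aliphatic carbon with exactly two hydrogens.
Check the 15 heavy atoms by environment: 1× C (H3) → no; 3× C (H1) → no; 1× C (H2) → match; 1× N (charge +1, H0) → no; 1× O (charge -1, H0) → no; 3× O (H0) → no; 2× C (H0) → no; 1× N (H2) → no; 1× Br (H0) → no; 1× Cl (H0) → no.
That gives 1 matching atom.

1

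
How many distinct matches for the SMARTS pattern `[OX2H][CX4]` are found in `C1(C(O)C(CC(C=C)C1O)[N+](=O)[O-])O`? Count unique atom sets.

3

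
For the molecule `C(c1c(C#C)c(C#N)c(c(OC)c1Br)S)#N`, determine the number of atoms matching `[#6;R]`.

6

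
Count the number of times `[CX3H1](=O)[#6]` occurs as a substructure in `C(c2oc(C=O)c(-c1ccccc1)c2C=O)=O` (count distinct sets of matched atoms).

[CX3H1](=O)[#6] is the SMARTS for an aldehyde: an sp2 carbon with one H, double-bonded to O and single-bonded to carbon.
The molecule carries 3 separate instances of an aldehyde (-CHO) meeting every constraint; each maps to a distinct set of atoms, giving 3 matches.

3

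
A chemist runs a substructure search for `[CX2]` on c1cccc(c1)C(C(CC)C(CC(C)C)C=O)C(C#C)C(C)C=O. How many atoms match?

The query [CX2] means: C with X2: aliphatic carbon with exactly 2 total connections.
Check the 24 heavy atoms by environment: 12× C (X4) → no; 2× C (X2) → match; 2× C (X3) → no; 2× O (X1) → no; 6× c (aromatic, X3) → no.
That gives 2 matching atoms.

2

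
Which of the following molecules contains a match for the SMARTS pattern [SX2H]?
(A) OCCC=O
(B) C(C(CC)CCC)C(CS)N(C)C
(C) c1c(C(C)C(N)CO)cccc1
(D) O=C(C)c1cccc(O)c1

B

[SX2H] describes an aliphatic sulfur with two connections, one being H (a thiol).
(A) has a hydroxyl group (-OH) but it is an -OH, not an -SH.
(B) contains a thiol (-SH), which satisfies every atom and bond constraint.
(C) has a hydroxyl group (-OH) but it is an -OH, not an -SH.
(D) has a hydroxyl group (-OH) but it is an -OH, not an -SH.
So the answer is (B).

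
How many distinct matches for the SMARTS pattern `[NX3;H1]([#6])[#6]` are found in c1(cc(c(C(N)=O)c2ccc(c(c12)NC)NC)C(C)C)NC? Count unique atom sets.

3

[NX3;H1]([#6])[#6] is the SMARTS for a secondary amine: a trivalent nitrogen with one H, bonded to two carbons.
The molecule carries 3 separate instances of an N-methylamino group (-NHCH3) meeting every constraint; each maps to a distinct set of atoms, giving 3 matches.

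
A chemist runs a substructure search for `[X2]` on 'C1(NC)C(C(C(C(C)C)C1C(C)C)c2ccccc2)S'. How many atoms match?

1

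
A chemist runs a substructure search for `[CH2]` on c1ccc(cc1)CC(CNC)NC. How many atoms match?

2

The query [CH2] means: aliphatic carbon with exactly two hydrogens.
Check the 13 heavy atoms by environment: 2× C (H2) → match; 1× C (H1) → no; 2× N (H1) → no; 2× C (H3) → no; 1× c (aromatic, H0) → no; 5× c (aromatic, H1) → no.
That gives 2 matching atoms.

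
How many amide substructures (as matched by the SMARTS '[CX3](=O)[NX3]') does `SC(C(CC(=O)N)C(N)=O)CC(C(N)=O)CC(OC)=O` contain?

[CX3](=O)[NX3] is the SMARTS for an amide: a carbonyl carbon bonded to a trivalent nitrogen.
The molecule carries 3 separate instances of a primary amide (-C(=O)NH2) meeting every constraint; each maps to a distinct set of atoms, giving 3 matches.

3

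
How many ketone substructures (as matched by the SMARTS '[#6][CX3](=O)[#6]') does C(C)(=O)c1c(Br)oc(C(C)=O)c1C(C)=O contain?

[#6][CX3](=O)[#6] is the SMARTS for a ketone: a carbonyl carbon (no H) flanked by two carbons.
The molecule carries 3 separate instances of an acetyl/ketone group (-C(=O)CH3) meeting every constraint; each maps to a distinct set of atoms, giving 3 matches.

3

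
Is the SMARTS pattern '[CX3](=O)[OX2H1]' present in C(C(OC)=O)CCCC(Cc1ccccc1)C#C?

The pattern [CX3](=O)[OX2H1] describes an sp2 carbon double-bonded to O and single-bonded to an -OH oxygen — a carboxylic acid.
The closest candidate here is a methyl-ester group (-C(=O)OCH3), but the singly-bonded O has no H (OX2H0, not OX2H1). No other fragment satisfies the full query, so there is no match.

No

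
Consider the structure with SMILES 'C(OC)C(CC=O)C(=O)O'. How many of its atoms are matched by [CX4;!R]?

4

The query [CX4;!R] means: aliphatic carbon with four total connections, not in a ring.
Check the 10 heavy atoms by environment: 4× C (X4, acyclic) → match; 2× C (X3, acyclic) → no; 2× O (X1, acyclic) → no; 2× O (X2, acyclic) → no.
That gives 4 matching atoms.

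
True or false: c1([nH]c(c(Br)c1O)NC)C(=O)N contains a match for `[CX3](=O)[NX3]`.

True

The pattern [CX3](=O)[NX3] describes a carbonyl carbon bonded to a trivalent nitrogen — an amide.
The molecule carries a primary amide (-C(=O)NH2), whose atoms satisfy every constraint of the query, so the pattern matches.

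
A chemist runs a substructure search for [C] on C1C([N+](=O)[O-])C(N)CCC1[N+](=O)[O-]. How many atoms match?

6

Check the 13 heavy atoms by environment: 6× C → match; 2× N (charge +1) → no; 2× O (charge -1) → no; 2× O → no; 1× N → no.
That gives 6 matching atoms.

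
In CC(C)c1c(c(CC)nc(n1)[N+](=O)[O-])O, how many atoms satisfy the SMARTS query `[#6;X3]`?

Check the 15 heavy atoms by environment: 2× n (aromatic, X2) → no; 4× c (aromatic, X3) → match; 1× O (X2) → no; 5× C (X4) → no; 1× N (charge +1, X3) → no; 1× O (charge -1, X1) → no; 1× O (X1) → no.
That gives 4 matching atoms.

4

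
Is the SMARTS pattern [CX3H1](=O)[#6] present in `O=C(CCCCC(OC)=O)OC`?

No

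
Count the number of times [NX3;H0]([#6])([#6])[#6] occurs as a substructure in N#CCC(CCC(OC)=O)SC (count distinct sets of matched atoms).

0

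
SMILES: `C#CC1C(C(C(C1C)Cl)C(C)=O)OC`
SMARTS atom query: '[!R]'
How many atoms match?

9

Check the 14 heavy atoms by environment: 5× C (in 5-ring) → no; 6× C (acyclic) → match; 2× O (acyclic) → match; 1× Cl (acyclic) → match.
Summing the matching environments: 6 + 2 + 1 = 9 matching atoms.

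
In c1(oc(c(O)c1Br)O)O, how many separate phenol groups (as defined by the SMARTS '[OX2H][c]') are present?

3

[OX2H][c] is the SMARTS for a phenol: a hydroxyl oxygen attached to an aromatic carbon.
The molecule carries 3 separate instances of a hydroxyl group (-OH) meeting every constraint; each maps to a distinct set of atoms, giving 3 matches.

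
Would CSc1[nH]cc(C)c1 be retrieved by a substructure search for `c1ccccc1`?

No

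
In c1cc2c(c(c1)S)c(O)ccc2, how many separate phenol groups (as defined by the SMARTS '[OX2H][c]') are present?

1

[OX2H][c] is the SMARTS for a phenol: a hydroxyl oxygen attached to an aromatic carbon.
Exactly one fragment in the molecule meets all constraints, giving 1 match.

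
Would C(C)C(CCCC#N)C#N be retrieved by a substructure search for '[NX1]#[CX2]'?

The pattern [NX1]#[CX2] describes a nitrogen triple-bonded to a two-connected carbon — a nitrile.
The molecule carries a nitrile (-C#N), whose atoms satisfy every constraint of the query, so the pattern matches.

Yes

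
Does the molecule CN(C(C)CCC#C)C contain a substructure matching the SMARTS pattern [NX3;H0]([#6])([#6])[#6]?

Yes

The pattern [NX3;H0]([#6])([#6])[#6] describes a trivalent nitrogen with no H, bonded to three carbons — a tertiary amine.
The molecule carries a dimethylamino group (-N(CH3)2), whose atoms satisfy every constraint of the query, so the pattern matches.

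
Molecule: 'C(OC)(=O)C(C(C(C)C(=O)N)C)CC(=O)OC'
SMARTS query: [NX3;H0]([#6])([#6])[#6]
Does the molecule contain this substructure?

The pattern [NX3;H0]([#6])([#6])[#6] describes a trivalent nitrogen with no H, bonded to three carbons — a tertiary amine.
The closest candidate here is a primary amide (-C(=O)NH2), but the amide nitrogen has H2 and only one carbon neighbour. No other fragment satisfies the full query, so there is no match.

No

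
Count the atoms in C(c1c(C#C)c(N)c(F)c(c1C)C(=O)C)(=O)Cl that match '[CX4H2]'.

Check the 17 heavy atoms by environment: 6× c (aromatic, H0, X3) → no; 1× F (H0, X1) → no; 1× N (H2, X3) → no; 1× C (H0, X2) → no; 1× C (H1, X2) → no; 2× C (H3, X4) → no; 2× C (H0, X3) → no; 2× O (H0, X1) → no; 1× Cl (H0, X1) → no.
No environment satisfies the query, so 0 matching atoms.

0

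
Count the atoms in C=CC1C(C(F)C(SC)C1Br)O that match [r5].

5

The query [r5] means: r5 matches atoms in a five-membered ring.
Check the 12 heavy atoms by environment: 5× C (in 5-ring) → match; 1× Br (acyclic) → no; 1× S (acyclic) → no; 3× C (acyclic) → no; 1× F (acyclic) → no; 1× O (acyclic) → no.
That gives 5 matching atoms.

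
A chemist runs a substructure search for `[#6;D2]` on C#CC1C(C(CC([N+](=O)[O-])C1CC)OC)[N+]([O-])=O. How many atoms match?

The query [#6;D2] means: any carbon bonded to exactly two heavy atoms.
Check the 18 heavy atoms by environment: 5× C (D3) → no; 3× C (D2) → match; 1× O (D2) → no; 3× C (D1) → no; 2× N (charge +1, D3) → no; 2× O (charge -1, D1) → no; 2× O (D1) → no.
That gives 3 matching atoms.

3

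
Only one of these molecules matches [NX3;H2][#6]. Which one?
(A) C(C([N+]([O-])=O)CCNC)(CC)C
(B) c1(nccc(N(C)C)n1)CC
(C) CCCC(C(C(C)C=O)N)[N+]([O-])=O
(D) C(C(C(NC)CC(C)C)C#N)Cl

[NX3;H2][#6] describes a trivalent nitrogen with two H attached to carbon (a primary amine).
(A) has a nitro group (-[N+](=O)[O-]) but the nitrogen is [N+] with no H, not NX3H2.
(B) has a dimethylamino group (-N(CH3)2) but the nitrogen has H0, not H2.
(C) contains a primary amino group (-NH2), which satisfies every atom and bond constraint.
(D) has an N-methylamino group (-NHCH3) but the nitrogen bears two carbons and only one H (H1), not H2.
So the answer is (C).

C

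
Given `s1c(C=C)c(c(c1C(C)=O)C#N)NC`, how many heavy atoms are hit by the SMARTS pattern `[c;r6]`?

0

Check the 14 heavy atoms by environment: 1× s (aromatic, in 5-ring) → no; 4× c (aromatic, in 5-ring) → no; 6× C (acyclic) → no; 2× N (acyclic) → no; 1× O (acyclic) → no.
No environment satisfies the query, so 0 matching atoms.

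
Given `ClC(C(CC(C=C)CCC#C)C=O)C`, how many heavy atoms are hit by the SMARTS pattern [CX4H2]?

3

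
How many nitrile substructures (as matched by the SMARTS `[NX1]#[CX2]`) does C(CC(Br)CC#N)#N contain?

2

[NX1]#[CX2] is the SMARTS for a nitrile: a nitrogen triple-bonded to a two-connected carbon.
The molecule carries 2 separate instances of a nitrile (-C#N) meeting every constraint; each maps to a distinct set of atoms, giving 2 matches.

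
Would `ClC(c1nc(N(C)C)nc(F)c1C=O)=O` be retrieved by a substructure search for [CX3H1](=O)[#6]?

The pattern [CX3H1](=O)[#6] describes an sp2 carbon with one H, double-bonded to O and single-bonded to carbon — an aldehyde.
The molecule carries an aldehyde (-CHO), whose atoms satisfy every constraint of the query, so the pattern matches.

Yes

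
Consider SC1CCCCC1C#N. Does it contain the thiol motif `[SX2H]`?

The pattern [SX2H] describes an aliphatic sulfur with two connections, one being H — a thiol.
The molecule carries a thiol (-SH), whose atoms satisfy every constraint of the query, so the pattern matches.

Yes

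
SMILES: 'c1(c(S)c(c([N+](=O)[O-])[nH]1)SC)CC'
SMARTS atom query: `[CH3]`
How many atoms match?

The query [CH3] means: aliphatic carbon with exactly three hydrogens.
Check the 13 heavy atoms by environment: 1× n (aromatic, H1) → no; 4× c (aromatic, H0) → no; 1× C (H2) → no; 2× C (H3) → match; 1× S (H1) → no; 1× S (H0) → no; 1× N (charge +1, H0) → no; 1× O (charge -1, H0) → no; 1× O (H0) → no.
That gives 2 matching atoms.

2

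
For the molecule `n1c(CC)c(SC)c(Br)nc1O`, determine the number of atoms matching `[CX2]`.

0

The query [CX2] means: C with X2: aliphatic carbon with exactly 2 total connections.
Check the 12 heavy atoms by environment: 2× n (aromatic, X2) → no; 4× c (aromatic, X3) → no; 1× Br (X1) → no; 3× C (X4) → no; 1× O (X2) → no; 1× S (X2) → no.
No environment satisfies the query, so 0 matching atoms.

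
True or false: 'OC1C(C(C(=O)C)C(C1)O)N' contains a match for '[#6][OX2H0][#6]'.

False

The pattern [#6][OX2H0][#6] describes an aliphatic oxygen bridging two carbons with no H on the oxygen — an ether.
The closest candidate here is a hydroxyl group (-OH), but the oxygen has H1, not H0 bridging two carbons. No other fragment satisfies the full query, so there is no match.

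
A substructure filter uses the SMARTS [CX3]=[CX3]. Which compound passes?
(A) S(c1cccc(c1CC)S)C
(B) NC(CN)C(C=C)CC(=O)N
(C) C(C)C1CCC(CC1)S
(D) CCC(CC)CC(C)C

B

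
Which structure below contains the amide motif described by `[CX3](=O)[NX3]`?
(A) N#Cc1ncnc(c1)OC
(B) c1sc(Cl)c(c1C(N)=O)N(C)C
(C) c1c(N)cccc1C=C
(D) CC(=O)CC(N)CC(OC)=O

[CX3](=O)[NX3] describes a carbonyl carbon bonded to a trivalent nitrogen (an amide).
(A) has a nitrile (-C#N) but the nitrile N is NX1 (triple-bonded), not NX3.
(B) contains a primary amide (-C(=O)NH2), which satisfies every atom and bond constraint.
(C) has a primary amino group (-NH2) but the -NH2 is not attached to a carbonyl carbon.
(D) has a primary amino group (-NH2) but the -NH2 is not attached to a carbonyl carbon.
So the answer is (B).

B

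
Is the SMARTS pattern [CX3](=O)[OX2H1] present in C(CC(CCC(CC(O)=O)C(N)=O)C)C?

Yes

The pattern [CX3](=O)[OX2H1] describes an sp2 carbon double-bonded to O and single-bonded to an -OH oxygen — a carboxylic acid.
The molecule carries a carboxylic acid group (-C(=O)OH), whose atoms satisfy every constraint of the query, so the pattern matches.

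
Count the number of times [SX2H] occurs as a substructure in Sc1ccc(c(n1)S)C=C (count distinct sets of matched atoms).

[SX2H] is the SMARTS for a thiol: an aliphatic sulfur with two connections, one being H.
The molecule carries 2 separate instances of a thiol (-SH) meeting every constraint; each maps to a distinct set of atoms, giving 2 matches.

2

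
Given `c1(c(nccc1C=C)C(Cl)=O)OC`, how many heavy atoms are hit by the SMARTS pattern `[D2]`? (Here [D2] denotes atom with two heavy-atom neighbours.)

Check the 13 heavy atoms by environment: 1× n (aromatic, D2) → match; 3× c (aromatic, D3) → no; 2× c (aromatic, D2) → match; 1× C (D3) → no; 1× O (D1) → no; 1× Cl (D1) → no; 1× C (D2) → match; 2× C (D1) → no; 1× O (D2) → match.
Summing the matching environments: 1 + 2 + 1 + 1 = 5 matching atoms.

5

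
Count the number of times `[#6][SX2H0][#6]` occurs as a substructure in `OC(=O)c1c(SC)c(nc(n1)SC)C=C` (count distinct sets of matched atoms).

2

[#6][SX2H0][#6] is the SMARTS for a thioether: an aliphatic sulfur bridging two carbons with no H on the sulfur.
The molecule carries 2 separate instances of a methylthio ether (-SCH3) meeting every constraint; each maps to a distinct set of atoms, giving 2 matches.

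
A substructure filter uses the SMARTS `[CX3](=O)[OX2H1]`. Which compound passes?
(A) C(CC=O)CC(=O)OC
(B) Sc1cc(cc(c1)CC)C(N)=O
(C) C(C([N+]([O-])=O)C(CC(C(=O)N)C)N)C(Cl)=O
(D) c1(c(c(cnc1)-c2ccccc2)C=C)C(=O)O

D

[CX3](=O)[OX2H1] describes an sp2 carbon double-bonded to O and single-bonded to an -OH oxygen (a carboxylic acid).
(A) has an aldehyde (-CHO) but there is no singly-bonded oxygen on the carbonyl carbon.
(B) has a primary amide (-C(=O)NH2) but the carbonyl is bonded to N, not to an -OH oxygen.
(C) has an acyl chloride (-C(=O)Cl) but the carbonyl is bonded to Cl, not to an -OH oxygen.
(D) contains a carboxylic acid group (-C(=O)OH), which satisfies every atom and bond constraint.
So the answer is (D).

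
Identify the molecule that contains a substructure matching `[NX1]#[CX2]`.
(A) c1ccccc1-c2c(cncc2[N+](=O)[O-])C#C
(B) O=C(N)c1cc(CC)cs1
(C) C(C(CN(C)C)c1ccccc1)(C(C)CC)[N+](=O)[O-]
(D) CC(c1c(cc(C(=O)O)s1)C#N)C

D

[NX1]#[CX2] describes a nitrogen triple-bonded to a two-connected carbon (a nitrile).
(A) has a nitro group (-[N+](=O)[O-]) but there is no C#N triple bond.
(B) has a primary amide (-C(=O)NH2) but the nitrogen is NX3, not NX1.
(C) has a nitro group (-[N+](=O)[O-]) but there is no C#N triple bond.
(D) contains a nitrile (-C#N), which satisfies every atom and bond constraint.
So the answer is (D).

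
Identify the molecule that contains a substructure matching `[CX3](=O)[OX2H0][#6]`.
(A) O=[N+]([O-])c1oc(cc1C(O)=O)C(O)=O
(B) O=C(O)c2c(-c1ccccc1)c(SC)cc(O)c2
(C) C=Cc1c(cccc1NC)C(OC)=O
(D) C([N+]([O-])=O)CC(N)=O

C

[CX3](=O)[OX2H0][#6] describes a carbonyl carbon bonded to an oxygen that is itself bonded to carbon (no H on that O) (an ester).
(A) has a carboxylic acid group (-C(=O)OH) but the singly-bonded O carries H (OX2H1, not H0).
(B) has a carboxylic acid group (-C(=O)OH) but the singly-bonded O carries H (OX2H1, not H0).
(C) contains a methyl-ester group (-C(=O)OCH3), which satisfies every atom and bond constraint.
(D) has a primary amide (-C(=O)NH2) but the carbonyl is bonded to N, not to an O-C linkage.
So the answer is (C).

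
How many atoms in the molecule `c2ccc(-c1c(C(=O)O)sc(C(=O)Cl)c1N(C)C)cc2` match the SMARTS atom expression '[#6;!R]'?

4

The query [#6;!R] means: carbon not in any ring.
Check the 20 heavy atoms by environment: 1× s (aromatic, in 5-ring) → no; 4× c (aromatic, in 5-ring) → no; 4× C (acyclic) → match; 3× O (acyclic) → no; 1× N (acyclic) → no; 6× c (aromatic, in 6-ring) → no; 1× Cl (acyclic) → no.
That gives 4 matching atoms.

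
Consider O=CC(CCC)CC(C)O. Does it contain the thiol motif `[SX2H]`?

The pattern [SX2H] describes an aliphatic sulfur with two connections, one being H — a thiol.
The closest candidate here is a hydroxyl group (-OH), but it is an -OH, not an -SH. No other fragment satisfies the full query, so there is no match.

No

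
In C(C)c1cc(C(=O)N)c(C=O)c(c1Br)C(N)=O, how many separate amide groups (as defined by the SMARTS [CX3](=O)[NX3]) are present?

[CX3](=O)[NX3] is the SMARTS for an amide: a carbonyl carbon bonded to a trivalent nitrogen.
The molecule carries 2 separate instances of a primary amide (-C(=O)NH2) meeting every constraint; each maps to a distinct set of atoms, giving 2 matches.

2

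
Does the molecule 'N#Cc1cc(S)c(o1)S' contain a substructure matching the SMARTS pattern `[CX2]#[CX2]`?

No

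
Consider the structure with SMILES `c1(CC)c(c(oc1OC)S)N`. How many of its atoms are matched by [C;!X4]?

0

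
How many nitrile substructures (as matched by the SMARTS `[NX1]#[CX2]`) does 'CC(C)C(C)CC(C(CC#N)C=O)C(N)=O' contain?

[NX1]#[CX2] is the SMARTS for a nitrile: a nitrogen triple-bonded to a two-connected carbon.
Exactly one fragment in the molecule meets all constraints, giving 1 match.

1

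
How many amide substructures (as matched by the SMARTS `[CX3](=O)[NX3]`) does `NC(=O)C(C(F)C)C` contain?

[CX3](=O)[NX3] is the SMARTS for an amide: a carbonyl carbon bonded to a trivalent nitrogen.
Exactly one fragment in the molecule meets all constraints, giving 1 match.

1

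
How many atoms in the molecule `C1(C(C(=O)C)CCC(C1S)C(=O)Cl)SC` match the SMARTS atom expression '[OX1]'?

2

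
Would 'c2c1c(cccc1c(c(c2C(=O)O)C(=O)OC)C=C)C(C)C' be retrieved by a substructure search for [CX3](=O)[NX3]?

The pattern [CX3](=O)[NX3] describes a carbonyl carbon bonded to a trivalent nitrogen — an amide.
The closest candidate here is a carboxylic acid group (-C(=O)OH), but the carbonyl is bonded to O, not to an NX3 nitrogen. No other fragment satisfies the full query, so there is no match.

No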